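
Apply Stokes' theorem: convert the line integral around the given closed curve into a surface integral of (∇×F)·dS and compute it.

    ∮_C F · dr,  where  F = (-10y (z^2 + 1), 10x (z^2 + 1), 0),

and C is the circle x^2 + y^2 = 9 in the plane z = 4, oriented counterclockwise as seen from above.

Let S be the flat disk x^2 + y^2 ≤ 9 in the plane z = 4, with upward unit normal n̂ = ẑ. By Stokes' theorem,

    ∮_C F · dr = ∬_S (∇ × F) · n̂ dS = ∬_D (curl F)_z dA,

where D is the disk x^2 + y^2 ≤ 9.

Compute the curl of F = (-10y (z^2 + 1), 10x (z^2 + 1), 0):
    (∇ × F)_x = ∂F_z/∂y - ∂F_y/∂z = -20x z,
    (∇ × F)_y = ∂F_x/∂z - ∂F_z/∂x = -20y z,
    (∇ × F)_z = ∂F_y/∂x - ∂F_x/∂y = 20z^2 + 20.

On z = 4, (curl F)_z = 340.

Convert to polar (x = r cos θ, y = r sin θ, dA = r dr dθ); the integrand becomes 340, so

    ∬_D (curl F)_z dA = ∫_0^{2π} ∫_0^{3} (340) · r dr dθ.

Inner (r from 0 to 3): 1530.
Outer (θ from 0 to 2π): 3060π.

Therefore ∮_C F · dr = 3060π.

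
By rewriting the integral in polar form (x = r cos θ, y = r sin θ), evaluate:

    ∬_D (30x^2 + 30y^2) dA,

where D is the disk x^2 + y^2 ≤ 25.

The region D is 0 ≤ r ≤ 5, 0 ≤ θ ≤ 2π in polar coordinates, where x = r cos(θ), y = r sin(θ), and dA = r dr dθ.

Under the substitution, the integrand becomes 30r^2, so

    ∬_D (30x^2 + 30y^2) dA = ∫_{0}^{2π} ∫_{0}^{5} (30r^2) · r dr dθ.

Inner integral (in r): ∫_{0}^{5} (30r^2) · r dr = 9375/2.

Outer integral (in θ): ∫_{0}^{2π} (9375/2) dθ = 9375π.

Therefore ∬_D (30x^2 + 30y^2) dA = 9375π.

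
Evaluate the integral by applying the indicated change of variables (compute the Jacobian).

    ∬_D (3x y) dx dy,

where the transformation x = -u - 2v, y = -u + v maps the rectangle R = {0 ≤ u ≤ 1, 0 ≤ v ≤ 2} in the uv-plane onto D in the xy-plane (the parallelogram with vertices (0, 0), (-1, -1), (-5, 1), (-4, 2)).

Compute the Jacobian determinant of (x, y) with respect to (u, v):

    ∂(x,y)/∂(u,v) = | -1  -2 | = (-1)(1) - (-2)(-1) = -3.
                   | -1  1 |

Its absolute value is |J| = 3 (the area scaling factor).

Substituting x = -u - 2v, y = -u + v into the integrand,

    3x y → 3u^2 + 3u v - 6v^2,

so the integral becomes

    ∬_R (3u^2 + 3u v - 6v^2) · |J| du dv = ∫_0^1 ∫_0^2 (9u^2 + 9u v - 18v^2) dv du.

Inner (v): 18u^2 + 18u - 48.
Outer (u): -33.

Therefore ∬_D (3x y) dx dy = -33.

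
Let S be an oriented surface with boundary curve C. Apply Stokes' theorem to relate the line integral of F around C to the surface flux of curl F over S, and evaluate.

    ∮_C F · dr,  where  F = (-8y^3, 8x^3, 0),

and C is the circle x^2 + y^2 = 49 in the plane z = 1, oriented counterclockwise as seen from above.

Let S be the flat disk x^2 + y^2 ≤ 49 in the plane z = 1, with upward unit normal n̂ = ẑ. By Stokes' theorem,

    ∮_C F · dr = ∬_S (∇ × F) · n̂ dS = ∬_D (curl F)_z dA,

where D is the disk x^2 + y^2 ≤ 49.

Compute the curl of F = (-8y^3, 8x^3, 0):
    (∇ × F)_x = ∂F_z/∂y - ∂F_y/∂z = 0,
    (∇ × F)_y = ∂F_x/∂z - ∂F_z/∂x = 0,
    (∇ × F)_z = ∂F_y/∂x - ∂F_x/∂y = 24x^2 + 24y^2.

On z = 1, (curl F)_z = 24x^2 + 24y^2.

Convert to polar (x = r cos θ, y = r sin θ, dA = r dr dθ); the integrand becomes 24r^2, so

    ∬_D (curl F)_z dA = ∫_0^{2π} ∫_0^{7} (24r^2) · r dr dθ.

Inner (r from 0 to 7): 14406.
Outer (θ from 0 to 2π): 28812π.

Therefore ∮_C F · dr = 28812π.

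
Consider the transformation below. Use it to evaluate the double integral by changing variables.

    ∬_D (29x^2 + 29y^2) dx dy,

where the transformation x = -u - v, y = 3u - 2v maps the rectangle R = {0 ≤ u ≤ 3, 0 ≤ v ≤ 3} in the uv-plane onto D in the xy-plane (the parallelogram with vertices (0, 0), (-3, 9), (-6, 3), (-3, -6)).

Compute the Jacobian determinant of (x, y) with respect to (u, v):

    ∂(x,y)/∂(u,v) = | -1  -1 | = (-1)(-2) - (-1)(3) = 5.
                   | 3  -2 |

Its absolute value is |J| = 5 (the area scaling factor).

Substituting x = -u - v, y = 3u - 2v into the integrand,

    29x^2 + 29y^2 → 290u^2 - 290u v + 145v^2,

so the integral becomes

    ∬_R (290u^2 - 290u v + 145v^2) · |J| du dv = ∫_0^3 ∫_0^3 (1450u^2 - 1450u v + 725v^2) dv du.

Inner (v): 4350u^2 - 6525u + 6525.
Outer (u): 58725/2.

Therefore ∬_D (29x^2 + 29y^2) dx dy = 58725/2.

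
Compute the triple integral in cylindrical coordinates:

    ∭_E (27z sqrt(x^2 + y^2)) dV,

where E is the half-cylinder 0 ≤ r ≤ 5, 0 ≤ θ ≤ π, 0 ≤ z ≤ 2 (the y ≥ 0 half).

In cylindrical coordinates, x = r cos(θ), y = r sin(θ), z = z, and dV = r dr dθ dz.

The integrand becomes 27r z, so

    ∭_E (27z sqrt(x^2 + y^2)) dV = ∫_{0}^{π} ∫_{0}^{5} ∫_{0}^{2} (27r z) · r dz dr dθ.

Inner (z): 54r^2.
Middle (r from 0 to 5): 2250.
Outer (θ): 2250π.

Therefore the triple integral equals 2250π.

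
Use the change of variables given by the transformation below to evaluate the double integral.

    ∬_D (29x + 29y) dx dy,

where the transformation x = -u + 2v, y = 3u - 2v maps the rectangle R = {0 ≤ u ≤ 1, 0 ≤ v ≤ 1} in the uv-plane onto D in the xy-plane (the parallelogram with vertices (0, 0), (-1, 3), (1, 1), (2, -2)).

Compute the Jacobian determinant of (x, y) with respect to (u, v):

    ∂(x,y)/∂(u,v) = | -1  2 | = (-1)(-2) - (2)(3) = -4.
                   | 3  -2 |

Its absolute value is |J| = 4 (the area scaling factor).

Substituting x = -u + 2v, y = 3u - 2v into the integrand,

    29x + 29y → 58u,

so the integral becomes

    ∬_R (58u) · |J| du dv = ∫_0^1 ∫_0^1 (232u) dv du.

Inner (v): 232u.
Outer (u): 116.

Therefore ∬_D (29x + 29y) dx dy = 116.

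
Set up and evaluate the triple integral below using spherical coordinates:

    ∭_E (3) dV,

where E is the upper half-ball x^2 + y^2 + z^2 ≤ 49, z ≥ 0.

In spherical coordinates, x = ρ sin(φ) cos(θ), y = ρ sin(φ) sin(θ), z = ρ cos(φ), and dV = ρ^2 sin(φ) dρ dφ dθ.

The integrand becomes 3, so

    ∭_E (3) dV = ∫_{0}^{2π} ∫_{0}^{π/2} ∫_{0}^{7} (3) · ρ^2 sin(φ) dρ dφ dθ.

Inner (ρ): 343sin(φ).
Middle (φ): 343.
Outer (θ): 686π.

Therefore the triple integral equals 686π.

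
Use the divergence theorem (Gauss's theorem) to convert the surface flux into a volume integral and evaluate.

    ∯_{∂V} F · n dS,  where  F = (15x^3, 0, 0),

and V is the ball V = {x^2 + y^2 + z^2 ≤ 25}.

By the divergence theorem,

    ∯_{∂V} F · n dS = ∭_V (∇ · F) dV.

Compute the divergence:
    ∇ · F = ∂F_x/∂x + ∂F_y/∂y + ∂F_z/∂z = 45x^2 + 0 + 0 = 45x^2.

In spherical coordinates, x = ρ sin(φ) cos(θ), y = ρ sin(φ) sin(θ), z = ρ cos(φ), dV = ρ^2 sin(φ) dρ dφ dθ, with 0 ≤ ρ ≤ 5, 0 ≤ φ ≤ π, 0 ≤ θ ≤ 2π.

The integrand, after substitution and multiplying by the volume element, becomes (45ρ^2sin(φ)^2cos(θ)^2) · ρ^2 sin(φ), so

    ∭_V (∇·F) dV = ∫_0^{2π} ∫_0^{π} ∫_0^{5} (45ρ^2sin(φ)^2cos(θ)^2) · ρ^2 sin(φ) dρ dφ dθ.

Inner (ρ from 0 to 5): 28125sin(φ)^3cos(θ)^2.
Middle (φ from 0 to π): 37500cos(θ)^2.
Outer (θ from 0 to 2π): 37500π.

Therefore ∯_{∂V} F · n dS = 37500π.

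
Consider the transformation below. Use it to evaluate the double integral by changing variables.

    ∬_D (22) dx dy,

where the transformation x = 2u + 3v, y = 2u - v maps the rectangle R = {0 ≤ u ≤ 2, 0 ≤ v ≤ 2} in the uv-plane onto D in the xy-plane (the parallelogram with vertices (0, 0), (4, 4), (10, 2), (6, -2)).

Compute the Jacobian determinant of (x, y) with respect to (u, v):

    ∂(x,y)/∂(u,v) = | 2  3 | = (2)(-1) - (3)(2) = -8.
                   | 2  -1 |

Its absolute value is |J| = 8 (the area scaling factor).

Substituting x = 2u + 3v, y = 2u - v into the integrand,

    22 → 22,

so the integral becomes

    ∬_R (22) · |J| du dv = ∫_0^2 ∫_0^2 (176) dv du.

Inner (v): 352.
Outer (u): 704.

Therefore ∬_D (22) dx dy = 704.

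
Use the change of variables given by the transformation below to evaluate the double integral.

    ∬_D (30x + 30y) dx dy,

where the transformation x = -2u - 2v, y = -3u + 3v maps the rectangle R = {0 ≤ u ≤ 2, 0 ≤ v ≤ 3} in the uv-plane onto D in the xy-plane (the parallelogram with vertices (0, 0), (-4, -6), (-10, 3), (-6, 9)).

Compute the Jacobian determinant of (x, y) with respect to (u, v):

    ∂(x,y)/∂(u,v) = | -2  -2 | = (-2)(3) - (-2)(-3) = -12.
                   | -3  3 |

Its absolute value is |J| = 12 (the area scaling factor).

Substituting x = -2u - 2v, y = -3u + 3v into the integrand,

    30x + 30y → -150u + 30v,

so the integral becomes

    ∬_R (-150u + 30v) · |J| du dv = ∫_0^2 ∫_0^3 (-1800u + 360v) dv du.

Inner (v): 1620 - 5400u.
Outer (u): -7560.

Therefore ∬_D (30x + 30y) dx dy = -7560.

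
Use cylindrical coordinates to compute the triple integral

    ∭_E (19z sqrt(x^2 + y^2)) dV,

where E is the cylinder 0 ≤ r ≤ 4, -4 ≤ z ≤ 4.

In cylindrical coordinates, x = r cos(θ), y = r sin(θ), z = z, and dV = r dr dθ dz.

The integrand becomes 19r z, so

    ∭_E (19z sqrt(x^2 + y^2)) dV = ∫_{0}^{2π} ∫_{0}^{4} ∫_{-4}^{4} (19r z) · r dz dr dθ.

Inner (z): 0.
Middle (r from 0 to 4): 0.
Outer (θ): 0.

Therefore the triple integral equals 0.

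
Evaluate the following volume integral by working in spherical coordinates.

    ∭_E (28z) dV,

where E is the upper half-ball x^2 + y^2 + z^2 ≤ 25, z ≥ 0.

In spherical coordinates, x = ρ sin(φ) cos(θ), y = ρ sin(φ) sin(θ), z = ρ cos(φ), and dV = ρ^2 sin(φ) dρ dφ dθ.

The integrand becomes 28ρ cos(φ), so

    ∭_E (28z) dV = ∫_{0}^{2π} ∫_{0}^{π/2} ∫_{0}^{5} (28ρ cos(φ)) · ρ^2 sin(φ) dρ dφ dθ.

Inner (ρ): 4375sin(2φ)/2.
Middle (φ): 4375/2.
Outer (θ): 4375π.

Therefore the triple integral equals 4375π.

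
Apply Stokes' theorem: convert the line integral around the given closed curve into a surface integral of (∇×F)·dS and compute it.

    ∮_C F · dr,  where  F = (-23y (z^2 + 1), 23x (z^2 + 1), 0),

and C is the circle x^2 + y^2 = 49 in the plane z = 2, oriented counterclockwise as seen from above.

Let S be the flat disk x^2 + y^2 ≤ 49 in the plane z = 2, with upward unit normal n̂ = ẑ. By Stokes' theorem,

    ∮_C F · dr = ∬_S (∇ × F) · n̂ dS = ∬_D (curl F)_z dA,

where D is the disk x^2 + y^2 ≤ 49.

Compute the curl of F = (-23y (z^2 + 1), 23x (z^2 + 1), 0):
    (∇ × F)_x = ∂F_z/∂y - ∂F_y/∂z = -46x z,
    (∇ × F)_y = ∂F_x/∂z - ∂F_z/∂x = -46y z,
    (∇ × F)_z = ∂F_y/∂x - ∂F_x/∂y = 46z^2 + 46.

On z = 2, (curl F)_z = 230.

Convert to polar (x = r cos θ, y = r sin θ, dA = r dr dθ); the integrand becomes 230, so

    ∬_D (curl F)_z dA = ∫_0^{2π} ∫_0^{7} (230) · r dr dθ.

Inner (r from 0 to 7): 5635.
Outer (θ from 0 to 2π): 11270π.

Therefore ∮_C F · dr = 11270π.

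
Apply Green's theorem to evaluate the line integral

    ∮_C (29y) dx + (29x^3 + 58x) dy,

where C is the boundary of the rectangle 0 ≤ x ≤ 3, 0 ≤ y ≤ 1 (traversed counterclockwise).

Green's theorem converts the closed line integral into a double integral over the enclosed region D:

    ∮_C P dx + Q dy = ∬_D (∂Q/∂x - ∂P/∂y) dA.

Here P = 29y, Q = 29x^3 + 58x, so

    ∂Q/∂x = 87x^2 + 58,    ∂P/∂y = 29,
    ∂Q/∂x - ∂P/∂y = 87x^2 + 29.

D is the region 0 ≤ x ≤ 3, 0 ≤ y ≤ 1. Evaluating the double integral:

    ∬_D (87x^2 + 29) dA = ∫_0^{3} ∫_0^{1} (87x^2 + 29) dy dx.

Inner (y from 0 to 1): 87x^2 + 29.
Outer (x from 0 to 3): 870.

Therefore ∮_C P dx + Q dy = 870.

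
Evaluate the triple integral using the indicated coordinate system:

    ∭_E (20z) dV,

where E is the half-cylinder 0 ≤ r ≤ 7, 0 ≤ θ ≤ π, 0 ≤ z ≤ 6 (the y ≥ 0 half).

In cylindrical coordinates, x = r cos(θ), y = r sin(θ), z = z, and dV = r dr dθ dz.

The integrand becomes 20z, so

    ∭_E (20z) dV = ∫_{0}^{π} ∫_{0}^{7} ∫_{0}^{6} (20z) · r dz dr dθ.

Inner (z): 360r.
Middle (r from 0 to 7): 8820.
Outer (θ): 8820π.

Therefore the triple integral equals 8820π.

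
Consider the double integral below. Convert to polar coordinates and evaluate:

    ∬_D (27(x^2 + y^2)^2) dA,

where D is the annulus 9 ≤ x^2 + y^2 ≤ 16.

The region D is 3 ≤ r ≤ 4, 0 ≤ θ ≤ 2π in polar coordinates, where x = r cos(θ), y = r sin(θ), and dA = r dr dθ.

Under the substitution, the integrand becomes 27r^4, so

    ∬_D (27(x^2 + y^2)^2) dA = ∫_{0}^{2π} ∫_{3}^{4} (27r^4) · r dr dθ.

Inner integral (in r): ∫_{3}^{4} (27r^4) · r dr = 30303/2.

Outer integral (in θ): ∫_{0}^{2π} (30303/2) dθ = 30303π.

Therefore ∬_D (27(x^2 + y^2)^2) dA = 30303π.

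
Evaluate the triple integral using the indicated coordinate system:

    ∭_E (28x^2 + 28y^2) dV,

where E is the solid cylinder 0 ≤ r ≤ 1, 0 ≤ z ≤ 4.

In cylindrical coordinates, x = r cos(θ), y = r sin(θ), z = z, and dV = r dr dθ dz.

The integrand becomes 28r^2, so

    ∭_E (28x^2 + 28y^2) dV = ∫_{0}^{2π} ∫_{0}^{1} ∫_{0}^{4} (28r^2) · r dz dr dθ.

Inner (z): 112r^3.
Middle (r from 0 to 1): 28.
Outer (θ): 56π.

Therefore the triple integral equals 56π.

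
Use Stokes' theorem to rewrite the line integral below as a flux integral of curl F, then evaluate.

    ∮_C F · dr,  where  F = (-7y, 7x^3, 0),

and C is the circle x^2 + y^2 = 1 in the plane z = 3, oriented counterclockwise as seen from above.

Let S be the flat disk x^2 + y^2 ≤ 1 in the plane z = 3, with upward unit normal n̂ = ẑ. By Stokes' theorem,

    ∮_C F · dr = ∬_S (∇ × F) · n̂ dS = ∬_D (curl F)_z dA,

where D is the disk x^2 + y^2 ≤ 1.

Compute the curl of F = (-7y, 7x^3, 0):
    (∇ × F)_x = ∂F_z/∂y - ∂F_y/∂z = 0,
    (∇ × F)_y = ∂F_x/∂z - ∂F_z/∂x = 0,
    (∇ × F)_z = ∂F_y/∂x - ∂F_x/∂y = 21x^2 + 7.

On z = 3, (curl F)_z = 21x^2 + 7.

Convert to polar (x = r cos θ, y = r sin θ, dA = r dr dθ); the integrand becomes 21r^2cos(θ)^2 + 7, so

    ∬_D (curl F)_z dA = ∫_0^{2π} ∫_0^{1} (21r^2cos(θ)^2 + 7) · r dr dθ.

Inner (r from 0 to 1): 21cos(θ)^2/4 + 7/2.
Outer (θ from 0 to 2π): 49π/4.

Therefore ∮_C F · dr = 49π/4.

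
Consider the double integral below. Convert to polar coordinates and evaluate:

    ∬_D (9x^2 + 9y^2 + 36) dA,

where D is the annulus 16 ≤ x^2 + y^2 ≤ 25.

The region D is 4 ≤ r ≤ 5, 0 ≤ θ ≤ 2π in polar coordinates, where x = r cos(θ), y = r sin(θ), and dA = r dr dθ.

Under the substitution, the integrand becomes 9r^2 + 36, so

    ∬_D (9x^2 + 9y^2 + 36) dA = ∫_{0}^{2π} ∫_{4}^{5} (9r^2 + 36) · r dr dθ.

Inner integral (in r): ∫_{4}^{5} (9r^2 + 36) · r dr = 3969/4.

Outer integral (in θ): ∫_{0}^{2π} (3969/4) dθ = 3969π/2.

Therefore ∬_D (9x^2 + 9y^2 + 36) dA = 3969π/2.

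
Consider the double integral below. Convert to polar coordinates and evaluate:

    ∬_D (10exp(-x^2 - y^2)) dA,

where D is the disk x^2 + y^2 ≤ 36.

The region D is 0 ≤ r ≤ 6, 0 ≤ θ ≤ 2π in polar coordinates, where x = r cos(θ), y = r sin(θ), and dA = r dr dθ.

Under the substitution, the integrand becomes 10exp(-r^2), so

    ∬_D (10exp(-x^2 - y^2)) dA = ∫_{0}^{2π} ∫_{0}^{6} (10exp(-r^2)) · r dr dθ.

Inner integral (in r): ∫_{0}^{6} (10exp(-r^2)) · r dr = 5 - 5exp(-36).

Outer integral (in θ): ∫_{0}^{2π} (5 - 5exp(-36)) dθ = -10π exp(-36) + 10π.

Therefore ∬_D (10exp(-x^2 - y^2)) dA = -10π exp(-36) + 10π.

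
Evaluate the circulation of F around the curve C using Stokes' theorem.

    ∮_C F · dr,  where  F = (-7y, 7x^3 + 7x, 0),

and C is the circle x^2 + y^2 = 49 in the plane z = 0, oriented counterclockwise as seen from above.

Let S be the flat disk x^2 + y^2 ≤ 49 in the plane z = 0, with upward unit normal n̂ = ẑ. By Stokes' theorem,

    ∮_C F · dr = ∬_S (∇ × F) · n̂ dS = ∬_D (curl F)_z dA,

where D is the disk x^2 + y^2 ≤ 49.

Compute the curl of F = (-7y, 7x^3 + 7x, 0):
    (∇ × F)_x = ∂F_z/∂y - ∂F_y/∂z = 0,
    (∇ × F)_y = ∂F_x/∂z - ∂F_z/∂x = 0,
    (∇ × F)_z = ∂F_y/∂x - ∂F_x/∂y = 21x^2 + 14.

On z = 0, (curl F)_z = 21x^2 + 14.

Convert to polar (x = r cos θ, y = r sin θ, dA = r dr dθ); the integrand becomes 21r^2cos(θ)^2 + 14, so

    ∬_D (curl F)_z dA = ∫_0^{2π} ∫_0^{7} (21r^2cos(θ)^2 + 14) · r dr dθ.

Inner (r from 0 to 7): 50421cos(θ)^2/4 + 343.
Outer (θ from 0 to 2π): 53165π/4.

Therefore ∮_C F · dr = 53165π/4.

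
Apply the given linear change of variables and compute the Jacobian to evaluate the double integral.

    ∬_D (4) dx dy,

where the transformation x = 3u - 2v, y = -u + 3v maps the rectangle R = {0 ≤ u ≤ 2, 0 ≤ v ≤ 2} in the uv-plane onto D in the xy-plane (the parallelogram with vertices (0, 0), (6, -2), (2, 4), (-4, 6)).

Compute the Jacobian determinant of (x, y) with respect to (u, v):

    ∂(x,y)/∂(u,v) = | 3  -2 | = (3)(3) - (-2)(-1) = 7.
                   | -1  3 |

Its absolute value is |J| = 7 (the area scaling factor).

Substituting x = 3u - 2v, y = -u + 3v into the integrand,

    4 → 4,

so the integral becomes

    ∬_R (4) · |J| du dv = ∫_0^2 ∫_0^2 (28) dv du.

Inner (v): 56.
Outer (u): 112.

Therefore ∬_D (4) dx dy = 112.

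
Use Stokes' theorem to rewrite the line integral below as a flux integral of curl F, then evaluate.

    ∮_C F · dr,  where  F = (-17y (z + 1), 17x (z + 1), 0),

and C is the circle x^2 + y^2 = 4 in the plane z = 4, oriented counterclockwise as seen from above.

Let S be the flat disk x^2 + y^2 ≤ 4 in the plane z = 4, with upward unit normal n̂ = ẑ. By Stokes' theorem,

    ∮_C F · dr = ∬_S (∇ × F) · n̂ dS = ∬_D (curl F)_z dA,

where D is the disk x^2 + y^2 ≤ 4.

Compute the curl of F = (-17y (z + 1), 17x (z + 1), 0):
    (∇ × F)_x = ∂F_z/∂y - ∂F_y/∂z = -17x,
    (∇ × F)_y = ∂F_x/∂z - ∂F_z/∂x = -17y,
    (∇ × F)_z = ∂F_y/∂x - ∂F_x/∂y = 34z + 34.

On z = 4, (curl F)_z = 170.

Convert to polar (x = r cos θ, y = r sin θ, dA = r dr dθ); the integrand becomes 170, so

    ∬_D (curl F)_z dA = ∫_0^{2π} ∫_0^{2} (170) · r dr dθ.

Inner (r from 0 to 2): 340.
Outer (θ from 0 to 2π): 680π.

Therefore ∮_C F · dr = 680π.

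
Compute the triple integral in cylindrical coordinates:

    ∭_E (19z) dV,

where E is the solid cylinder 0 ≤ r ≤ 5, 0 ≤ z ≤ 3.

In cylindrical coordinates, x = r cos(θ), y = r sin(θ), z = z, and dV = r dr dθ dz.

The integrand becomes 19z, so

    ∭_E (19z) dV = ∫_{0}^{2π} ∫_{0}^{5} ∫_{0}^{3} (19z) · r dz dr dθ.

Inner (z): 171r/2.
Middle (r from 0 to 5): 4275/4.
Outer (θ): 4275π/2.

Therefore the triple integral equals 4275π/2.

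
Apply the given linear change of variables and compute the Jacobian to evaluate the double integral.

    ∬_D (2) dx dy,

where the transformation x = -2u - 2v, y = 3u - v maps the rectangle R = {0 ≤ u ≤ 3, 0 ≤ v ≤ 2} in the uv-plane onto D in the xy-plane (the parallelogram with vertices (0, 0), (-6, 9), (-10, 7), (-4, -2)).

Compute the Jacobian determinant of (x, y) with respect to (u, v):

    ∂(x,y)/∂(u,v) = | -2  -2 | = (-2)(-1) - (-2)(3) = 8.
                   | 3  -1 |

Its absolute value is |J| = 8 (the area scaling factor).

Substituting x = -2u - 2v, y = 3u - v into the integrand,

    2 → 2,

so the integral becomes

    ∬_R (2) · |J| du dv = ∫_0^3 ∫_0^2 (16) dv du.

Inner (v): 32.
Outer (u): 96.

Therefore ∬_D (2) dx dy = 96.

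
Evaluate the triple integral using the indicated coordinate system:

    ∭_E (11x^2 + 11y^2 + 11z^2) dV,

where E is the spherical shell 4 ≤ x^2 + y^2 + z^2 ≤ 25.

In spherical coordinates, x = ρ sin(φ) cos(θ), y = ρ sin(φ) sin(θ), z = ρ cos(φ), and dV = ρ^2 sin(φ) dρ dφ dθ.

The integrand becomes 11ρ^2, so

    ∭_E (11x^2 + 11y^2 + 11z^2) dV = ∫_{0}^{2π} ∫_{0}^{π} ∫_{2}^{5} (11ρ^2) · ρ^2 sin(φ) dρ dφ dθ.

Inner (ρ): 34023sin(φ)/5.
Middle (φ): 68046/5.
Outer (θ): 136092π/5.

Therefore the triple integral equals 136092π/5.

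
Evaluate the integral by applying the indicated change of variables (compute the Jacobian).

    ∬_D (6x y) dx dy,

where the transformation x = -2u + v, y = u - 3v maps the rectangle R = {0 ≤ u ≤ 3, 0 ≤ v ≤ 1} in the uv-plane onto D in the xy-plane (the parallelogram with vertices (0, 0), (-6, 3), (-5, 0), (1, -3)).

Compute the Jacobian determinant of (x, y) with respect to (u, v):

    ∂(x,y)/∂(u,v) = | -2  1 | = (-2)(-3) - (1)(1) = 5.
                   | 1  -3 |

Its absolute value is |J| = 5 (the area scaling factor).

Substituting x = -2u + v, y = u - 3v into the integrand,

    6x y → -12u^2 + 42u v - 18v^2,

so the integral becomes

    ∬_R (-12u^2 + 42u v - 18v^2) · |J| du dv = ∫_0^3 ∫_0^1 (-60u^2 + 210u v - 90v^2) dv du.

Inner (v): -60u^2 + 105u - 30.
Outer (u): -315/2.

Therefore ∬_D (6x y) dx dy = -315/2.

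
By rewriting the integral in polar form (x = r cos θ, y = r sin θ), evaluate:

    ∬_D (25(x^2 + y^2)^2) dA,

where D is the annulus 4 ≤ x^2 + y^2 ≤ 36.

The region D is 2 ≤ r ≤ 6, 0 ≤ θ ≤ 2π in polar coordinates, where x = r cos(θ), y = r sin(θ), and dA = r dr dθ.

Under the substitution, the integrand becomes 25r^4, so

    ∬_D (25(x^2 + y^2)^2) dA = ∫_{0}^{2π} ∫_{2}^{6} (25r^4) · r dr dθ.

Inner integral (in r): ∫_{2}^{6} (25r^4) · r dr = 582400/3.

Outer integral (in θ): ∫_{0}^{2π} (582400/3) dθ = 1164800π/3.

Therefore ∬_D (25(x^2 + y^2)^2) dA = 1164800π/3.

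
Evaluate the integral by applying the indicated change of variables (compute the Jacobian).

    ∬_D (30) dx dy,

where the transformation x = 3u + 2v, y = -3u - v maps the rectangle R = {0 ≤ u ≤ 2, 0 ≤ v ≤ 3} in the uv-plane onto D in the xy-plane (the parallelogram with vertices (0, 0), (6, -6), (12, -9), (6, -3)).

Compute the Jacobian determinant of (x, y) with respect to (u, v):

    ∂(x,y)/∂(u,v) = | 3  2 | = (3)(-1) - (2)(-3) = 3.
                   | -3  -1 |

Its absolute value is |J| = 3 (the area scaling factor).

Substituting x = 3u + 2v, y = -3u - v into the integrand,

    30 → 30,

so the integral becomes

    ∬_R (30) · |J| du dv = ∫_0^2 ∫_0^3 (90) dv du.

Inner (v): 270.
Outer (u): 540.

Therefore ∬_D (30) dx dy = 540.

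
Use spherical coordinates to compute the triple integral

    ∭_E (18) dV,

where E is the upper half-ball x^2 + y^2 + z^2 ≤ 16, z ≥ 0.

In spherical coordinates, x = ρ sin(φ) cos(θ), y = ρ sin(φ) sin(θ), z = ρ cos(φ), and dV = ρ^2 sin(φ) dρ dφ dθ.

The integrand becomes 18, so

    ∭_E (18) dV = ∫_{0}^{2π} ∫_{0}^{π/2} ∫_{0}^{4} (18) · ρ^2 sin(φ) dρ dφ dθ.

Inner (ρ): 384sin(φ).
Middle (φ): 384.
Outer (θ): 768π.

Therefore the triple integral equals 768π.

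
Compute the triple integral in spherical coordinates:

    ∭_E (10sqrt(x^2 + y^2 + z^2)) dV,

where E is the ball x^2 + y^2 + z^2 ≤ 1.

In spherical coordinates, x = ρ sin(φ) cos(θ), y = ρ sin(φ) sin(θ), z = ρ cos(φ), and dV = ρ^2 sin(φ) dρ dφ dθ.

The integrand becomes 10ρ, so

    ∭_E (10sqrt(x^2 + y^2 + z^2)) dV = ∫_{0}^{2π} ∫_{0}^{π} ∫_{0}^{1} (10ρ) · ρ^2 sin(φ) dρ dφ dθ.

Inner (ρ): 5sin(φ)/2.
Middle (φ): 5.
Outer (θ): 10π.

Therefore the triple integral equals 10π.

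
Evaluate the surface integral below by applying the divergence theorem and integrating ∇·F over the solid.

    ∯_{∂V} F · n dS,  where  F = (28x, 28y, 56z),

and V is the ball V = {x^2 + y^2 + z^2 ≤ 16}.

By the divergence theorem,

    ∯_{∂V} F · n dS = ∭_V (∇ · F) dV.

Compute the divergence:
    ∇ · F = ∂F_x/∂x + ∂F_y/∂y + ∂F_z/∂z = 28 + 28 + 56 = 112.

In spherical coordinates, x = ρ sin(φ) cos(θ), y = ρ sin(φ) sin(θ), z = ρ cos(φ), dV = ρ^2 sin(φ) dρ dφ dθ, with 0 ≤ ρ ≤ 4, 0 ≤ φ ≤ π, 0 ≤ θ ≤ 2π.

The integrand, after substitution and multiplying by the volume element, becomes (112) · ρ^2 sin(φ), so

    ∭_V (∇·F) dV = ∫_0^{2π} ∫_0^{π} ∫_0^{4} (112) · ρ^2 sin(φ) dρ dφ dθ.

Inner (ρ from 0 to 4): 7168sin(φ)/3.
Middle (φ from 0 to π): 14336/3.
Outer (θ from 0 to 2π): 28672π/3.

Therefore ∯_{∂V} F · n dS = 28672π/3.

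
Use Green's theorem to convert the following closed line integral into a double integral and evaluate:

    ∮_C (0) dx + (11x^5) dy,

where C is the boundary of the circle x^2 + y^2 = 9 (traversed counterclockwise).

Green's theorem converts the closed line integral into a double integral over the enclosed region D:

    ∮_C P dx + Q dy = ∬_D (∂Q/∂x - ∂P/∂y) dA.

Here P = 0, Q = 11x^5, so

    ∂Q/∂x = 55x^4,    ∂P/∂y = 0,
    ∂Q/∂x - ∂P/∂y = 55x^4.

D is the region x^2 + y^2 ≤ 9. Evaluating the double integral:

In polar coordinates (x = r cos θ, y = r sin θ, dA = r dr dθ) the integrand becomes 55r^4cos(θ)^4, so

    ∬_D (55x^4) dA = ∫_0^{2π} ∫_0^{3} (55r^4cos(θ)^4) · r dr dθ.

Inner (r from 0 to 3): 13365cos(θ)^4/2.
Outer (θ from 0 to 2π): 40095π/8.

Therefore ∮_C P dx + Q dy = 40095π/8.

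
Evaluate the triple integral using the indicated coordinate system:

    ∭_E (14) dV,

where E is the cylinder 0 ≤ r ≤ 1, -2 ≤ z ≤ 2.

In cylindrical coordinates, x = r cos(θ), y = r sin(θ), z = z, and dV = r dr dθ dz.

The integrand becomes 14, so

    ∭_E (14) dV = ∫_{0}^{2π} ∫_{0}^{1} ∫_{-2}^{2} (14) · r dz dr dθ.

Inner (z): 56r.
Middle (r from 0 to 1): 28.
Outer (θ): 56π.

Therefore the triple integral equals 56π.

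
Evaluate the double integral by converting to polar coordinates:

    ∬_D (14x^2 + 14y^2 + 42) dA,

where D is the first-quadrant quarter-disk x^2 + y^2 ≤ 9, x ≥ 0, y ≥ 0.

The region D is 0 ≤ r ≤ 3, 0 ≤ θ ≤ π/2 in polar coordinates, where x = r cos(θ), y = r sin(θ), and dA = r dr dθ.

Under the substitution, the integrand becomes 14r^2 + 42, so

    ∬_D (14x^2 + 14y^2 + 42) dA = ∫_{0}^{π/2} ∫_{0}^{3} (14r^2 + 42) · r dr dθ.

Inner integral (in r): ∫_{0}^{3} (14r^2 + 42) · r dr = 945/2.

Outer integral (in θ): ∫_{0}^{π/2} (945/2) dθ = 945π/4.

Therefore ∬_D (14x^2 + 14y^2 + 42) dA = 945π/4.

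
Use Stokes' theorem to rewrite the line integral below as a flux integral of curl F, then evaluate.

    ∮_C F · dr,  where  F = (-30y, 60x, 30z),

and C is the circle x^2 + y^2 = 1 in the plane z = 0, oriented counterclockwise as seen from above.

Let S be the flat disk x^2 + y^2 ≤ 1 in the plane z = 0, with upward unit normal n̂ = ẑ. By Stokes' theorem,

    ∮_C F · dr = ∬_S (∇ × F) · n̂ dS = ∬_D (curl F)_z dA,

where D is the disk x^2 + y^2 ≤ 1.

Compute the curl of F = (-30y, 60x, 30z):
    (∇ × F)_x = ∂F_z/∂y - ∂F_y/∂z = 0,
    (∇ × F)_y = ∂F_x/∂z - ∂F_z/∂x = 0,
    (∇ × F)_z = ∂F_y/∂x - ∂F_x/∂y = 90.

On z = 0, (curl F)_z = 90.

Convert to polar (x = r cos θ, y = r sin θ, dA = r dr dθ); the integrand becomes 90, so

    ∬_D (curl F)_z dA = ∫_0^{2π} ∫_0^{1} (90) · r dr dθ.

Inner (r from 0 to 1): 45.
Outer (θ from 0 to 2π): 90π.

Therefore ∮_C F · dr = 90π.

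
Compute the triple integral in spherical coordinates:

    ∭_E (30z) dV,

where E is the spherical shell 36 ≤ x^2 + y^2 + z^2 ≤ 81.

In spherical coordinates, x = ρ sin(φ) cos(θ), y = ρ sin(φ) sin(θ), z = ρ cos(φ), and dV = ρ^2 sin(φ) dρ dφ dθ.

The integrand becomes 30ρ cos(φ), so

    ∭_E (30z) dV = ∫_{0}^{2π} ∫_{0}^{π} ∫_{6}^{9} (30ρ cos(φ)) · ρ^2 sin(φ) dρ dφ dθ.

Inner (ρ): 78975sin(2φ)/4.
Middle (φ): 0.
Outer (θ): 0.

Therefore the triple integral equals 0.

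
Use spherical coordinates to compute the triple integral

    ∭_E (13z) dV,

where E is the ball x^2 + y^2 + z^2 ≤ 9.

In spherical coordinates, x = ρ sin(φ) cos(θ), y = ρ sin(φ) sin(θ), z = ρ cos(φ), and dV = ρ^2 sin(φ) dρ dφ dθ.

The integrand becomes 13ρ cos(φ), so

    ∭_E (13z) dV = ∫_{0}^{2π} ∫_{0}^{π} ∫_{0}^{3} (13ρ cos(φ)) · ρ^2 sin(φ) dρ dφ dθ.

Inner (ρ): 1053sin(2φ)/8.
Middle (φ): 0.
Outer (θ): 0.

Therefore the triple integral equals 0.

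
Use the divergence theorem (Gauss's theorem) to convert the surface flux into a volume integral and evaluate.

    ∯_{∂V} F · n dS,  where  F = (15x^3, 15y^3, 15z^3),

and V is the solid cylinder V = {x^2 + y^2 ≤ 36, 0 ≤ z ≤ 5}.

By the divergence theorem,

    ∯_{∂V} F · n dS = ∭_V (∇ · F) dV.

Compute the divergence:
    ∇ · F = ∂F_x/∂x + ∂F_y/∂y + ∂F_z/∂z = 45x^2 + 45y^2 + 45z^2.

In cylindrical coordinates, x = r cos(θ), y = r sin(θ), z = z, dV = r dr dθ dz, with 0 ≤ r ≤ 6, 0 ≤ θ ≤ 2π, 0 ≤ z ≤ 5.

The integrand, after substitution and multiplying by the volume element, becomes (45r^2 + 45z^2) · r, so

    ∭_V (∇·F) dV = ∫_0^{2π} ∫_0^{6} ∫_0^{5} (45r^2 + 45z^2) · r dz dr dθ.

Inner (z from 0 to 5): 225r^3 + 1875r.
Middle (r from 0 to 6): 106650.
Outer (θ from 0 to 2π): 213300π.

Therefore ∯_{∂V} F · n dS = 213300π.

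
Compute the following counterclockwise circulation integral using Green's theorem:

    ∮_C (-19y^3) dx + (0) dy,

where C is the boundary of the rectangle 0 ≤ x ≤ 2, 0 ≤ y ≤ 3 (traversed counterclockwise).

Green's theorem converts the closed line integral into a double integral over the enclosed region D:

    ∮_C P dx + Q dy = ∬_D (∂Q/∂x - ∂P/∂y) dA.

Here P = -19y^3, Q = 0, so

    ∂Q/∂x = 0,    ∂P/∂y = -57y^2,
    ∂Q/∂x - ∂P/∂y = 57y^2.

D is the region 0 ≤ x ≤ 2, 0 ≤ y ≤ 3. Evaluating the double integral:

    ∬_D (57y^2) dA = ∫_0^{2} ∫_0^{3} (57y^2) dy dx.

Inner (y from 0 to 3): 513.
Outer (x from 0 to 2): 1026.

Therefore ∮_C P dx + Q dy = 1026.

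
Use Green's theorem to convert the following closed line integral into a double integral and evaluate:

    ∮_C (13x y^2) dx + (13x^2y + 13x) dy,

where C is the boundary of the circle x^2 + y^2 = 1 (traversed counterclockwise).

Green's theorem converts the closed line integral into a double integral over the enclosed region D:

    ∮_C P dx + Q dy = ∬_D (∂Q/∂x - ∂P/∂y) dA.

Here P = 13x y^2, Q = 13x^2y + 13x, so

    ∂Q/∂x = 26x y + 13,    ∂P/∂y = 26x y,
    ∂Q/∂x - ∂P/∂y = 13.

D is the region x^2 + y^2 ≤ 1. Evaluating the double integral:

In polar coordinates (x = r cos θ, y = r sin θ, dA = r dr dθ) the integrand becomes 13, so

    ∬_D (13) dA = ∫_0^{2π} ∫_0^{1} (13) · r dr dθ.

Inner (r from 0 to 1): 13/2.
Outer (θ from 0 to 2π): 13π.

Therefore ∮_C P dx + Q dy = 13π.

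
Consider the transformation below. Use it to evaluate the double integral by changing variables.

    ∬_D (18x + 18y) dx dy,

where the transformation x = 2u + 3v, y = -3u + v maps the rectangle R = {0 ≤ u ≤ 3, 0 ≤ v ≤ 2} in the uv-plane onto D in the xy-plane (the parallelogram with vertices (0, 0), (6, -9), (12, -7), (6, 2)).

Compute the Jacobian determinant of (x, y) with respect to (u, v):

    ∂(x,y)/∂(u,v) = | 2  3 | = (2)(1) - (3)(-3) = 11.
                   | -3  1 |

Its absolute value is |J| = 11 (the area scaling factor).

Substituting x = 2u + 3v, y = -3u + v into the integrand,

    18x + 18y → -18u + 72v,

so the integral becomes

    ∬_R (-18u + 72v) · |J| du dv = ∫_0^3 ∫_0^2 (-198u + 792v) dv du.

Inner (v): 1584 - 396u.
Outer (u): 2970.

Therefore ∬_D (18x + 18y) dx dy = 2970.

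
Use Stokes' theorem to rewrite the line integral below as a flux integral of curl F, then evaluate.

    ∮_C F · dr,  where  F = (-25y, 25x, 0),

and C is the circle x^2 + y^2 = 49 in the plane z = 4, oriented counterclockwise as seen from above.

Let S be the flat disk x^2 + y^2 ≤ 49 in the plane z = 4, with upward unit normal n̂ = ẑ. By Stokes' theorem,

    ∮_C F · dr = ∬_S (∇ × F) · n̂ dS = ∬_D (curl F)_z dA,

where D is the disk x^2 + y^2 ≤ 49.

Compute the curl of F = (-25y, 25x, 0):
    (∇ × F)_x = ∂F_z/∂y - ∂F_y/∂z = 0,
    (∇ × F)_y = ∂F_x/∂z - ∂F_z/∂x = 0,
    (∇ × F)_z = ∂F_y/∂x - ∂F_x/∂y = 50.

On z = 4, (curl F)_z = 50.

Convert to polar (x = r cos θ, y = r sin θ, dA = r dr dθ); the integrand becomes 50, so

    ∬_D (curl F)_z dA = ∫_0^{2π} ∫_0^{7} (50) · r dr dθ.

Inner (r from 0 to 7): 1225.
Outer (θ from 0 to 2π): 2450π.

Therefore ∮_C F · dr = 2450π.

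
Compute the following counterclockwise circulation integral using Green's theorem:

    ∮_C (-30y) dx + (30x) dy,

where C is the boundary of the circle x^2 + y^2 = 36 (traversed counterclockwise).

Green's theorem converts the closed line integral into a double integral over the enclosed region D:

    ∮_C P dx + Q dy = ∬_D (∂Q/∂x - ∂P/∂y) dA.

Here P = -30y, Q = 30x, so

    ∂Q/∂x = 30,    ∂P/∂y = -30,
    ∂Q/∂x - ∂P/∂y = 60.

D is the region x^2 + y^2 ≤ 36. Evaluating the double integral:

In polar coordinates (x = r cos θ, y = r sin θ, dA = r dr dθ) the integrand becomes 60, so

    ∬_D (60) dA = ∫_0^{2π} ∫_0^{6} (60) · r dr dθ.

Inner (r from 0 to 6): 1080.
Outer (θ from 0 to 2π): 2160π.

Therefore ∮_C P dx + Q dy = 2160π.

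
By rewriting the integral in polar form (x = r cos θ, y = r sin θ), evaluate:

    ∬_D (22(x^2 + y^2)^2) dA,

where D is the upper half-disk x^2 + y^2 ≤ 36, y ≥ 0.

The region D is 0 ≤ r ≤ 6, 0 ≤ θ ≤ π in polar coordinates, where x = r cos(θ), y = r sin(θ), and dA = r dr dθ.

Under the substitution, the integrand becomes 22r^4, so

    ∬_D (22(x^2 + y^2)^2) dA = ∫_{0}^{π} ∫_{0}^{6} (22r^4) · r dr dθ.

Inner integral (in r): ∫_{0}^{6} (22r^4) · r dr = 171072.

Outer integral (in θ): ∫_{0}^{π} (171072) dθ = 171072π.

Therefore ∬_D (22(x^2 + y^2)^2) dA = 171072π.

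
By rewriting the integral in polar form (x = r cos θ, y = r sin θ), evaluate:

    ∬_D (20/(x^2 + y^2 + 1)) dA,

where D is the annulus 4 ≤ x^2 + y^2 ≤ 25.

The region D is 2 ≤ r ≤ 5, 0 ≤ θ ≤ 2π in polar coordinates, where x = r cos(θ), y = r sin(θ), and dA = r dr dθ.

Under the substitution, the integrand becomes 20/(r^2 + 1), so

    ∬_D (20/(x^2 + y^2 + 1)) dA = ∫_{0}^{2π} ∫_{2}^{5} (20/(r^2 + 1)) · r dr dθ.

Inner integral (in r): ∫_{2}^{5} (20/(r^2 + 1)) · r dr = log(141167095653376/9765625).

Outer integral (in θ): ∫_{0}^{2π} (log(141167095653376/9765625)) dθ = log((141167095653376/9765625)^(2π)).

Therefore ∬_D (20/(x^2 + y^2 + 1)) dA = log((141167095653376/9765625)^(2π)).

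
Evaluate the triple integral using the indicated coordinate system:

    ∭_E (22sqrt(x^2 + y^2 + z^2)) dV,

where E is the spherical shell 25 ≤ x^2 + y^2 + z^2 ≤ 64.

In spherical coordinates, x = ρ sin(φ) cos(θ), y = ρ sin(φ) sin(θ), z = ρ cos(φ), and dV = ρ^2 sin(φ) dρ dφ dθ.

The integrand becomes 22ρ, so

    ∭_E (22sqrt(x^2 + y^2 + z^2)) dV = ∫_{0}^{2π} ∫_{0}^{π} ∫_{5}^{8} (22ρ) · ρ^2 sin(φ) dρ dφ dθ.

Inner (ρ): 38181sin(φ)/2.
Middle (φ): 38181.
Outer (θ): 76362π.

Therefore the triple integral equals 76362π.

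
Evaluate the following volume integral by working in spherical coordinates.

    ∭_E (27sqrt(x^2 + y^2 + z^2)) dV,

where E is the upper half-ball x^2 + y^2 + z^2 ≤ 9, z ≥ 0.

In spherical coordinates, x = ρ sin(φ) cos(θ), y = ρ sin(φ) sin(θ), z = ρ cos(φ), and dV = ρ^2 sin(φ) dρ dφ dθ.

The integrand becomes 27ρ, so

    ∭_E (27sqrt(x^2 + y^2 + z^2)) dV = ∫_{0}^{2π} ∫_{0}^{π/2} ∫_{0}^{3} (27ρ) · ρ^2 sin(φ) dρ dφ dθ.

Inner (ρ): 2187sin(φ)/4.
Middle (φ): 2187/4.
Outer (θ): 2187π/2.

Therefore the triple integral equals 2187π/2.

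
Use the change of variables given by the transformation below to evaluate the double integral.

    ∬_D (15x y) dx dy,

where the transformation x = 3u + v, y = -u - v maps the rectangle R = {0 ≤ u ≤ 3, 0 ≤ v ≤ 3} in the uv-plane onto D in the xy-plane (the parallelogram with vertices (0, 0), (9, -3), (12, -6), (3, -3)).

Compute the Jacobian determinant of (x, y) with respect to (u, v):

    ∂(x,y)/∂(u,v) = | 3  1 | = (3)(-1) - (1)(-1) = -2.
                   | -1  -1 |

Its absolute value is |J| = 2 (the area scaling factor).

Substituting x = 3u + v, y = -u - v into the integrand,

    15x y → -45u^2 - 60u v - 15v^2,

so the integral becomes

    ∬_R (-45u^2 - 60u v - 15v^2) · |J| du dv = ∫_0^3 ∫_0^3 (-90u^2 - 120u v - 30v^2) dv du.

Inner (v): -270u^2 - 540u - 270.
Outer (u): -5670.

Therefore ∬_D (15x y) dx dy = -5670.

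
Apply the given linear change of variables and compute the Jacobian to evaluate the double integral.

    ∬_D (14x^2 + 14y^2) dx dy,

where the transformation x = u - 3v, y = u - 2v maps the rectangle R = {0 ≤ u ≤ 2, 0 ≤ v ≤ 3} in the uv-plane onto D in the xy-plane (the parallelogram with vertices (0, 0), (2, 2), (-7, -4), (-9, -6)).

Compute the Jacobian determinant of (x, y) with respect to (u, v):

    ∂(x,y)/∂(u,v) = | 1  -3 | = (1)(-2) - (-3)(1) = 1.
                   | 1  -2 |

Its absolute value is |J| = 1 (the area scaling factor).

Substituting x = u - 3v, y = u - 2v into the integrand,

    14x^2 + 14y^2 → 28u^2 - 140u v + 182v^2,

so the integral becomes

    ∬_R (28u^2 - 140u v + 182v^2) · |J| du dv = ∫_0^2 ∫_0^3 (28u^2 - 140u v + 182v^2) dv du.

Inner (v): 84u^2 - 630u + 1638.
Outer (u): 2240.

Therefore ∬_D (14x^2 + 14y^2) dx dy = 2240.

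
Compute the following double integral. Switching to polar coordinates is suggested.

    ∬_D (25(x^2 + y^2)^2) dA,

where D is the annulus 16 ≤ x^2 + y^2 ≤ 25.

The region D is 4 ≤ r ≤ 5, 0 ≤ θ ≤ 2π in polar coordinates, where x = r cos(θ), y = r sin(θ), and dA = r dr dθ.

Under the substitution, the integrand becomes 25r^4, so

    ∬_D (25(x^2 + y^2)^2) dA = ∫_{0}^{2π} ∫_{4}^{5} (25r^4) · r dr dθ.

Inner integral (in r): ∫_{4}^{5} (25r^4) · r dr = 96075/2.

Outer integral (in θ): ∫_{0}^{2π} (96075/2) dθ = 96075π.

Therefore ∬_D (25(x^2 + y^2)^2) dA = 96075π.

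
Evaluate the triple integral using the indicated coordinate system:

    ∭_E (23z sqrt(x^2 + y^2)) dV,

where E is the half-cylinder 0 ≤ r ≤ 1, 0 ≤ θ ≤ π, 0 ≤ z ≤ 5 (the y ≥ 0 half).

In cylindrical coordinates, x = r cos(θ), y = r sin(θ), z = z, and dV = r dr dθ dz.

The integrand becomes 23r z, so

    ∭_E (23z sqrt(x^2 + y^2)) dV = ∫_{0}^{π} ∫_{0}^{1} ∫_{0}^{5} (23r z) · r dz dr dθ.

Inner (z): 575r^2/2.
Middle (r from 0 to 1): 575/6.
Outer (θ): 575π/6.

Therefore the triple integral equals 575π/6.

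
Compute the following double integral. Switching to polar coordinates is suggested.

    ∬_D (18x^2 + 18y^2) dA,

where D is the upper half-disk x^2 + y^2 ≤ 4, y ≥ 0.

The region D is 0 ≤ r ≤ 2, 0 ≤ θ ≤ π in polar coordinates, where x = r cos(θ), y = r sin(θ), and dA = r dr dθ.

Under the substitution, the integrand becomes 18r^2, so

    ∬_D (18x^2 + 18y^2) dA = ∫_{0}^{π} ∫_{0}^{2} (18r^2) · r dr dθ.

Inner integral (in r): ∫_{0}^{2} (18r^2) · r dr = 72.

Outer integral (in θ): ∫_{0}^{π} (72) dθ = 72π.

Therefore ∬_D (18x^2 + 18y^2) dA = 72π.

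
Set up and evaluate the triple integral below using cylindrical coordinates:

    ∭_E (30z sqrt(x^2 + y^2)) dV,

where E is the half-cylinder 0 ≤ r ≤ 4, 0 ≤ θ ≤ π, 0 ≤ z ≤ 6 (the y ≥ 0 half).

In cylindrical coordinates, x = r cos(θ), y = r sin(θ), z = z, and dV = r dr dθ dz.

The integrand becomes 30r z, so

    ∭_E (30z sqrt(x^2 + y^2)) dV = ∫_{0}^{π} ∫_{0}^{4} ∫_{0}^{6} (30r z) · r dz dr dθ.

Inner (z): 540r^2.
Middle (r from 0 to 4): 11520.
Outer (θ): 11520π.

Therefore the triple integral equals 11520π.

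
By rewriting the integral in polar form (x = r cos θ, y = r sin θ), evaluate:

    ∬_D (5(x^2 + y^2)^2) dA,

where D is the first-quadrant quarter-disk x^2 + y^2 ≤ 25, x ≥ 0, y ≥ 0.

The region D is 0 ≤ r ≤ 5, 0 ≤ θ ≤ π/2 in polar coordinates, where x = r cos(θ), y = r sin(θ), and dA = r dr dθ.

Under the substitution, the integrand becomes 5r^4, so

    ∬_D (5(x^2 + y^2)^2) dA = ∫_{0}^{π/2} ∫_{0}^{5} (5r^4) · r dr dθ.

Inner integral (in r): ∫_{0}^{5} (5r^4) · r dr = 78125/6.

Outer integral (in θ): ∫_{0}^{π/2} (78125/6) dθ = 78125π/12.

Therefore ∬_D (5(x^2 + y^2)^2) dA = 78125π/12.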